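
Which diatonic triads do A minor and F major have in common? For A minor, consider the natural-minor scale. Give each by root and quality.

Triads in A minor (natural minor): Am (i), Bdim (ii°), C (III), Dm (iv), Em (v), F (VI), G (VII).
Triads in F major: F (I), Gm (ii), Am (iii), B♭ (IV), C (V), Dm (vi), Edim (vii°).
Shared triads with their functions: Am (i in A minor, iii in F major); C (III in A minor, V in F major); Dm (iv in A minor, vi in F major); F (VI in A minor, I in F major).

Am, C, Dm, F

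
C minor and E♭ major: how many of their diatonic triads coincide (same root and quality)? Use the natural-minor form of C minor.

7

Diatonic triads of C minor (natural minor): C minor (i), D diminished (ii°), E♭ major (III), F minor (iv), G minor (v), A♭ major (VI), B♭ major (VII).
Diatonic triads of E♭ major: E♭ major (I), F minor (ii), G minor (iii), A♭ major (IV), B♭ major (V), C minor (vi), D diminished (vii°).
Matching root and quality in both lists: C minor, D diminished, E♭ major, F minor, G minor, A♭ major, B♭ major.
That gives 7 common triads.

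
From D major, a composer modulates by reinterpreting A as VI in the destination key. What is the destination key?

The numeral VI denotes a major triad on scale degree 6. With A on degree 6, the tonic of the new key is C#.
Degree 6 carries a major triad in minor keys, so the destination is C# minor.
Check: the diatonic triads of C# minor (natural minor) are C#m (i), D#dim (ii°), E (III), F#m (iv), G#m (v), A (VI), B (VII) — A is indeed VI.

C# minor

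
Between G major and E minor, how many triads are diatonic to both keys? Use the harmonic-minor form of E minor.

Diatonic triads of G major: G (I), Am (ii), Bm (iii), C (IV), D (V), Em (vi), F#dim (vii°).
Diatonic triads of E minor (harmonic minor): Em (i), F#dim (ii°), Gaug (III+), Am (iv), B (V), C (VI), D#dim (vii°).
Matching root and quality in both lists: Am, C, Em, F#dim.
That gives 4 common triads.

4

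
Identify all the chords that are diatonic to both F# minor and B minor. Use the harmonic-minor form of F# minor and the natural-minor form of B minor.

F#m, Bm, D

Triads in F# minor (harmonic minor): F#m (i), G#dim (ii°), Aaug (III+), Bm (iv), C# (V), D (VI), E#dim (vii°).
Triads in B minor (natural minor): Bm (i), C#dim (ii°), D (III), Em (iv), F#m (v), G (VI), A (VII).
Shared triads with their functions: F#m (i in F# minor, v in B minor); Bm (iv in F# minor, i in B minor); D (VI in F# minor, III in B minor).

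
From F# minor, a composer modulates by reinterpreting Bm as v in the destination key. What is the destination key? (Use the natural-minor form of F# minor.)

E minor

The numeral v denotes a minor triad on scale degree 5. With B on degree 5, the tonic of the new key is E.
Degree 5 carries a minor triad in natural-minor keys, so the destination is E minor.
Check: the diatonic triads of E minor (natural minor) are Em (i), F#dim (ii°), G (III), Am (iv), Bm (v), C (VI), D (VII) — Bm is indeed v.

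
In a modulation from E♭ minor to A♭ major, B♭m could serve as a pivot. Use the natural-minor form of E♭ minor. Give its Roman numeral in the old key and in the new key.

v in E♭ minor; ii in A♭ major

The scale of E♭ minor (natural minor) is E♭ F G♭ A♭ B♭ C♭ D♭; B♭ is degree 5, and the triad built there (B♭-D♭-F) is minor, so it is v.
The scale of A♭ major is A♭ B♭ C D♭ E♭ F G; B♭ is degree 2, and the triad built there (B♭-D♭-F) is minor, so it is ii.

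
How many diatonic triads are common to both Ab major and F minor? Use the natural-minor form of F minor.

Diatonic triads of Ab major: Ab (I), Bbm (ii), Cm (iii), Db (IV), Eb (V), Fm (vi), Gdim (vii°).
Diatonic triads of F minor (natural minor): Fm (i), Gdim (ii°), Ab (III), Bbm (iv), Cm (v), Db (VI), Eb (VII).
Matching root and quality in both lists: Ab, Bbm, Cm, Db, Eb, Fm, Gdim.
That gives 7 common triads.

7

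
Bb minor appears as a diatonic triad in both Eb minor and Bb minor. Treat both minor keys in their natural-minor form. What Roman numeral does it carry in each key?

v in Eb minor; i in Bb minor

The scale of Eb minor (natural minor) is Eb F Gb Ab Bb Cb Db; Bb is degree 5, and the triad built there (Bb-Db-F) is minor, so it is v.
The scale of Bb minor (natural minor) is Bb C Db Eb F Gb Ab; Bb is degree 1, and the triad built there (Bb-Db-F) is minor, so it is i.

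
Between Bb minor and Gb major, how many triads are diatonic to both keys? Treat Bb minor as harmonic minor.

Diatonic triads of Bb minor (harmonic minor): Bbm (i), Cdim (ii°), Dbaug (III+), Ebm (iv), F (V), Gb (VI), Adim (vii°).
Diatonic triads of Gb major: Gb (I), Abm (ii), Bbm (iii), Cb (IV), Db (V), Ebm (vi), Fdim (vii°).
Matching root and quality in both lists: Bbm, Ebm, Gb.
That gives 3 common triads.

3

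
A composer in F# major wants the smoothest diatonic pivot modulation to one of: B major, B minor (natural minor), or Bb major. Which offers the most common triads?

B major

Triads of F# major: F# (I), G#m (ii), A#m (iii), B (IV), C# (V), D#m (vi), E#dim (vii°).
B major shares 4: F#, G#m, B, D#m.
B minor (natural minor) shares 0: none.
Bb major shares 0: none.
The most common triads (4) are shared with B major.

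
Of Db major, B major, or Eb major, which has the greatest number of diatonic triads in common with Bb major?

Triads of Bb major: Bb (I), Cm (ii), Dm (iii), Eb (IV), F (V), Gm (vi), Adim (vii°).
Db major shares 0: none.
B major shares 0: none.
Eb major shares 4: Bb, Cm, Eb, Gm.
The most common triads (4) are shared with Eb major.

Eb major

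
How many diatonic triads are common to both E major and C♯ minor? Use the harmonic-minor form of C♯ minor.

4

Diatonic triads of E major: E major (I), F♯ minor (ii), G♯ minor (iii), A major (IV), B major (V), C♯ minor (vi), D♯ diminished (vii°).
Diatonic triads of C♯ minor (harmonic minor): C♯ minor (i), D♯ diminished (ii°), E augmented (III+), F♯ minor (iv), G♯ major (V), A major (VI), B♯ diminished (vii°).
Matching root and quality in both lists: F♯ minor, A major, C♯ minor, D♯ diminished.
That gives 4 common triads.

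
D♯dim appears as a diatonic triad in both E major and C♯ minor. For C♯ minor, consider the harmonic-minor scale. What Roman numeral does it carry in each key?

The scale of E major is E F♯ G♯ A B C♯ D♯; D♯ is degree 7, and the triad built there (D♯-F♯-A) is diminished, so it is vii°.
The scale of C♯ minor (harmonic minor) is C♯ D♯ E F♯ G♯ A B♯; D♯ is degree 2, and the triad built there (D♯-F♯-A) is diminished, so it is ii°.

vii° in E major; ii° in C♯ minor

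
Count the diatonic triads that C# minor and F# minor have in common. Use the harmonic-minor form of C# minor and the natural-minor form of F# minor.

3

Diatonic triads of C# minor (harmonic minor): C#m (i), D#dim (ii°), Eaug (III+), F#m (iv), G# (V), A (VI), B#dim (vii°).
Diatonic triads of F# minor (natural minor): F#m (i), G#dim (ii°), A (III), Bm (iv), C#m (v), D (VI), E (VII).
Matching root and quality in both lists: C#m, F#m, A.
That gives 3 common triads.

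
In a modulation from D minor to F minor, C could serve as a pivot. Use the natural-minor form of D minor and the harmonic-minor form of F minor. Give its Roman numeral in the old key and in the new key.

The scale of D minor (natural minor) is D E F G A Bb C; C is degree 7, and the triad built there (C-E-G) is major, so it is VII.
The scale of F minor (harmonic minor) is F G Ab Bb C Db E; C is degree 5, and the triad built there (C-E-G) is major, so it is V.

VII in D minor; V in F minor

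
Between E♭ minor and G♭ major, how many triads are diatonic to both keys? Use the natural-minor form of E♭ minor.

7

Diatonic triads of E♭ minor (natural minor): E♭m (i), Fdim (ii°), G♭ (III), A♭m (iv), B♭m (v), C♭ (VI), D♭ (VII).
Diatonic triads of G♭ major: G♭ (I), A♭m (ii), B♭m (iii), C♭ (IV), D♭ (V), E♭m (vi), Fdim (vii°).
Matching root and quality in both lists: E♭m, Fdim, G♭, A♭m, B♭m, C♭, D♭.
That gives 7 common triads.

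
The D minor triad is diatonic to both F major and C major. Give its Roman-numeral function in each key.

vi in F major; ii in C major

The scale of F major is F G A Bb C D E; D is degree 6, and the triad built there (D-F-A) is minor, so it is vi.
The scale of C major is C D E F G A B; D is degree 2, and the triad built there (D-F-A) is minor, so it is ii.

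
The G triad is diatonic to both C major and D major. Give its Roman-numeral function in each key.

The scale of C major is C D E F G A B; G is degree 5, and the triad built there (G-B-D) is major, so it is V.
The scale of D major is D E F♯ G A B C♯; G is degree 4, and the triad built there (G-B-D) is major, so it is IV.

V in C major; IV in D major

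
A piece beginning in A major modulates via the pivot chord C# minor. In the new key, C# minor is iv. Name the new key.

G# minor

The numeral iv denotes a minor triad on scale degree 4. With C# on degree 4, the tonic of the new key is G#.
Degree 4 carries a minor triad in minor keys, so the destination is G# minor.
Check: the diatonic triads of G# minor (natural minor) are G#m (i), A#dim (ii°), B (III), C#m (iv), D#m (v), E (VI), F# (VII) — C# minor is indeed iv.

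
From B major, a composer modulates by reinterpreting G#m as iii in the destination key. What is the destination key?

The numeral iii denotes a minor triad on scale degree 3. With G# on degree 3, the tonic of the new key is E.
Degree 3 carries a minor triad in major keys, so the destination is E major.
Check: the diatonic triads of E major are E (I), F#m (ii), G#m (iii), A (IV), B (V), C#m (vi), D#dim (vii°) — G#m is indeed iii.

E major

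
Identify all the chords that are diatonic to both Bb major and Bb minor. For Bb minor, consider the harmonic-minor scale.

F, Adim

Triads in Bb major: Bb (I), Cm (ii), Dm (iii), Eb (IV), F (V), Gm (vi), Adim (vii°).
Triads in Bb minor (harmonic minor): Bbm (i), Cdim (ii°), Dbaug (III+), Ebm (iv), F (V), Gb (VI), Adim (vii°).
Shared triads with their functions: F (V in Bb major, V in Bb minor); Adim (vii° in Bb major, vii° in Bb minor).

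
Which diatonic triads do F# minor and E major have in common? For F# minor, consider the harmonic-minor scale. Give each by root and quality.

Triads in F# minor (harmonic minor): F# minor (i), G# diminished (ii°), A augmented (III+), B minor (iv), C# major (V), D major (VI), E# diminished (vii°).
Triads in E major: E major (I), F# minor (ii), G# minor (iii), A major (IV), B major (V), C# minor (vi), D# diminished (vii°).
Shared triads with their functions: F# minor (i in F# minor, ii in E major).

F#m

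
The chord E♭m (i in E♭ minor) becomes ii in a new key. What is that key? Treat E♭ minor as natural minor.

The numeral ii denotes a minor triad on scale degree 2. With E♭ on degree 2, the tonic of the new key is D♭.
Degree 2 carries a minor triad in major keys, so the destination is D♭ major.
Check: the diatonic triads of D♭ major are D♭ (I), E♭m (ii), Fm (iii), G♭ (IV), A♭ (V), B♭m (vi), Cdim (vii°) — E♭m is indeed ii.

D♭ major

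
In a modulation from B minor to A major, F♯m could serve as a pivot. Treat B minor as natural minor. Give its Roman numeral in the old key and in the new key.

v in B minor; vi in A major

The scale of B minor (natural minor) is B C♯ D E F♯ G A; F♯ is degree 5, and the triad built there (F♯-A-C♯) is minor, so it is v.
The scale of A major is A B C♯ D E F♯ G♯; F♯ is degree 6, and the triad built there (F♯-A-C♯) is minor, so it is vi.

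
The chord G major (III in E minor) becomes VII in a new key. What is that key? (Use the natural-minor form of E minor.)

The numeral VII denotes a major triad on scale degree 7. With G on degree 7, the tonic of the new key is A.
Degree 7 carries a major triad in natural-minor keys, so the destination is A minor.
Check: the diatonic triads of A minor (natural minor) are Am (i), Bdim (ii°), C (III), Dm (iv), Em (v), F (VI), G (VII) — G major is indeed VII.

A minor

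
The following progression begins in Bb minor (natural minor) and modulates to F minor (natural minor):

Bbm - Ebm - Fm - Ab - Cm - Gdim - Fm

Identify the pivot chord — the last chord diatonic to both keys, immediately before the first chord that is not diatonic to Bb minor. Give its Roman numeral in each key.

Chords diatonic to Bb minor: Bbm, Cdim, Db, Ebm, Fm, Gb, Ab.
Reading the progression, the first chord not in that set is Cm, so the modulation leaves Bb minor there.
The chord immediately before Cm is Ab, which is diatonic to both keys: VII in Bb minor and III in F minor.

Ab — VII in Bb minor, III in F minor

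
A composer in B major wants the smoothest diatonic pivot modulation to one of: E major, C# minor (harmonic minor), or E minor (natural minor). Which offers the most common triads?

E major

Triads of B major: B major (I), C# minor (ii), D# minor (iii), E major (IV), F# major (V), G# minor (vi), A# diminished (vii°).
E major shares 4: B, C#m, E, G#m.
C# minor (harmonic minor) shares 1: C#m.
E minor (natural minor) shares 0: none.
The most common triads (4) are shared with E major.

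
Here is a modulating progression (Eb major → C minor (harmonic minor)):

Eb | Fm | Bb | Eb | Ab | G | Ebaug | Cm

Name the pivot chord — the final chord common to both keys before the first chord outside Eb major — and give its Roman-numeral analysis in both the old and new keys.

Chords diatonic to Eb major: Eb, Fm, Gm, Ab, Bb, Cm, Ddim.
Reading the progression, the first chord not in that set is G, so the modulation leaves Eb major there.
The chord immediately before G is Ab, which is diatonic to both keys: IV in Eb major and VI in C minor.

Ab — IV in Eb major, VI in C minor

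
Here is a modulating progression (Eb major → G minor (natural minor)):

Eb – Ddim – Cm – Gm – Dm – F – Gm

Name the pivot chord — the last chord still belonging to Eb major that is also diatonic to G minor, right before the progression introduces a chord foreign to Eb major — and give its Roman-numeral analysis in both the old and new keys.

Gm — iii in Eb major, i in G minor

Chords diatonic to Eb major: Eb, Fm, Gm, Ab, Bb, Cm, Ddim.
Reading the progression, the first chord not in that set is Dm, so the modulation leaves Eb major there.
The chord immediately before Dm is Gm, which is diatonic to both keys: iii in Eb major and i in G minor.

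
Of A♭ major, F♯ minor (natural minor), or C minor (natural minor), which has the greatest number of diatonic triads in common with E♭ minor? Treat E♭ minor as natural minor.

A♭ major

Triads of E♭ minor (natural minor): E♭ minor (i), F diminished (ii°), G♭ major (III), A♭ minor (iv), B♭ minor (v), C♭ major (VI), D♭ major (VII).
A♭ major shares 2: B♭m, D♭.
F♯ minor (natural minor) shares 0: none.
C minor (natural minor) shares 0: none.
The most common triads (2) are shared with A♭ major.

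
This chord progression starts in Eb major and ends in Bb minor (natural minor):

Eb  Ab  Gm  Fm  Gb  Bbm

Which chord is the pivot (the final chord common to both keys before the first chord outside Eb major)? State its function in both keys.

Fm — ii in Eb major, v in Bb minor

Chords diatonic to Eb major: Eb, Fm, Gm, Ab, Bb, Cm, Ddim.
Reading the progression, the first chord not in that set is Gb, so the modulation leaves Eb major there.
The chord immediately before Gb is Fm, which is diatonic to both keys: ii in Eb major and v in Bb minor.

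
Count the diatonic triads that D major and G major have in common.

4

Diatonic triads of D major: D (I), Em (ii), F#m (iii), G (IV), A (V), Bm (vi), C#dim (vii°).
Diatonic triads of G major: G (I), Am (ii), Bm (iii), C (IV), D (V), Em (vi), F#dim (vii°).
Matching root and quality in both lists: D, Em, G, Bm.
That gives 4 common triads.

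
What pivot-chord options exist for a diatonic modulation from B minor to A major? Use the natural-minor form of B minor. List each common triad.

Bm, D, F#m, A

Triads in B minor (natural minor): Bm (i), C#dim (ii°), D (III), Em (iv), F#m (v), G (VI), A (VII).
Triads in A major: A (I), Bm (ii), C#m (iii), D (IV), E (V), F#m (vi), G#dim (vii°).
Shared triads with their functions: Bm (i in B minor, ii in A major); D (III in B minor, IV in A major); F#m (v in B minor, vi in A major); A (VII in B minor, I in A major).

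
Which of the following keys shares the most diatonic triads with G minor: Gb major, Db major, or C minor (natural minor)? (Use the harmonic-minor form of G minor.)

Triads of G minor (harmonic minor): Gm (i), Adim (ii°), Bbaug (III+), Cm (iv), D (V), Eb (VI), F#dim (vii°).
Gb major shares 0: none.
Db major shares 0: none.
C minor (natural minor) shares 3: Gm, Cm, Eb.
The most common triads (3) are shared with C minor.

C minor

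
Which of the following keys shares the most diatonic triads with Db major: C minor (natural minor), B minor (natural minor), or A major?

Triads of Db major: Db (I), Ebm (ii), Fm (iii), Gb (IV), Ab (V), Bbm (vi), Cdim (vii°).
C minor (natural minor) shares 2: Fm, Ab.
B minor (natural minor) shares 0: none.
A major shares 0: none.
The most common triads (2) are shared with C minor.

C minor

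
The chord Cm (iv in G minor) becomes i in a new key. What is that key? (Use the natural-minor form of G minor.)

C minor

The numeral i denotes a minor triad on scale degree 1. With C on degree 1, the tonic of the new key is C.
Degree 1 carries a minor triad in minor keys, so the destination is C minor.
Check: the diatonic triads of C minor (natural minor) are Cm (i), Ddim (ii°), E♭ (III), Fm (iv), Gm (v), A♭ (VI), B♭ (VII) — Cm is indeed i.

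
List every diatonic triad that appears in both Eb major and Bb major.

Eb, Gm, Bb, Cm

Triads in Eb major: Eb (I), Fm (ii), Gm (iii), Ab (IV), Bb (V), Cm (vi), Ddim (vii°).
Triads in Bb major: Bb (I), Cm (ii), Dm (iii), Eb (IV), F (V), Gm (vi), Adim (vii°).
Shared triads with their functions: Eb (I in Eb major, IV in Bb major); Gm (iii in Eb major, vi in Bb major); Bb (V in Eb major, I in Bb major); Cm (vi in Eb major, ii in Bb major).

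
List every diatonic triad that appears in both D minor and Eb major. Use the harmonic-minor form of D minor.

Triads in D minor (harmonic minor): Dm (i), Edim (ii°), Faug (III+), Gm (iv), A (V), Bb (VI), C#dim (vii°).
Triads in Eb major: Eb (I), Fm (ii), Gm (iii), Ab (IV), Bb (V), Cm (vi), Ddim (vii°).
Shared triads with their functions: Gm (iv in D minor, iii in Eb major); Bb (VI in D minor, V in Eb major).

Gm, Bb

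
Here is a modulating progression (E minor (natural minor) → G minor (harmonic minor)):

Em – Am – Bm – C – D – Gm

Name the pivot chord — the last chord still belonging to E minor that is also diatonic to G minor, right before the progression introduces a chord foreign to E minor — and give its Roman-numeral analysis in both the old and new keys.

Chords diatonic to E minor: Em, F♯dim, G, Am, Bm, C, D.
Reading the progression, the first chord not in that set is Gm, so the modulation leaves E minor there.
The chord immediately before Gm is D, which is diatonic to both keys: VII in E minor and V in G minor.

D — VII in E minor, V in G minor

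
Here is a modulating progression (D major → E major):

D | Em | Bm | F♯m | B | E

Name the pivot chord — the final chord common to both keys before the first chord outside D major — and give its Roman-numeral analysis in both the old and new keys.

Chords diatonic to D major: D, Em, F♯m, G, A, Bm, C♯dim.
Reading the progression, the first chord not in that set is B, so the modulation leaves D major there.
The chord immediately before B is F♯m, which is diatonic to both keys: iii in D major and ii in E major.

F♯m — iii in D major, ii in E major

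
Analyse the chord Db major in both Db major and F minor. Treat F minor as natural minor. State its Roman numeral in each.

The scale of Db major is Db Eb F Gb Ab Bb C; Db is degree 1, and the triad built there (Db-F-Ab) is major, so it is I.
The scale of F minor (natural minor) is F G Ab Bb C Db Eb; Db is degree 6, and the triad built there (Db-F-Ab) is major, so it is VI.

I in Db major; VI in F minor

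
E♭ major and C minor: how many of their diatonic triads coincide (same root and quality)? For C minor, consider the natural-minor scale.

7

Diatonic triads of E♭ major: E♭ (I), Fm (ii), Gm (iii), A♭ (IV), B♭ (V), Cm (vi), Ddim (vii°).
Diatonic triads of C minor (natural minor): Cm (i), Ddim (ii°), E♭ (III), Fm (iv), Gm (v), A♭ (VI), B♭ (VII).
Matching root and quality in both lists: E♭, Fm, Gm, A♭, B♭, Cm, Ddim.
That gives 7 common triads.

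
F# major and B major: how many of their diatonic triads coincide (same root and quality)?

Diatonic triads of F# major: F# major (I), G# minor (ii), A# minor (iii), B major (IV), C# major (V), D# minor (vi), E# diminished (vii°).
Diatonic triads of B major: B major (I), C# minor (ii), D# minor (iii), E major (IV), F# major (V), G# minor (vi), A# diminished (vii°).
Matching root and quality in both lists: F# major, G# minor, B major, D# minor.
That gives 4 common triads.

4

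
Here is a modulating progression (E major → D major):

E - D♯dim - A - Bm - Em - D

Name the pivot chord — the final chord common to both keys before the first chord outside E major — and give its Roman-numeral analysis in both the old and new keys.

Chords diatonic to E major: E, F♯m, G♯m, A, B, C♯m, D♯dim.
Reading the progression, the first chord not in that set is Bm, so the modulation leaves E major there.
The chord immediately before Bm is A, which is diatonic to both keys: IV in E major and V in D major.

A — IV in E major, V in D major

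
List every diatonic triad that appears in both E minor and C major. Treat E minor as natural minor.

Triads in E minor (natural minor): Em (i), F#dim (ii°), G (III), Am (iv), Bm (v), C (VI), D (VII).
Triads in C major: C (I), Dm (ii), Em (iii), F (IV), G (V), Am (vi), Bdim (vii°).
Shared triads with their functions: Em (i in E minor, iii in C major); G (III in E minor, V in C major); Am (iv in E minor, vi in C major); C (VI in E minor, I in C major).

Em, G, Am, C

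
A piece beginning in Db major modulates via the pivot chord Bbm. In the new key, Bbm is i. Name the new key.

Bb minor

The numeral i denotes a minor triad on scale degree 1. With Bb on degree 1, the tonic of the new key is Bb.
Degree 1 carries a minor triad in minor keys, so the destination is Bb minor.
Check: the diatonic triads of Bb minor (natural minor) are Bbm (i), Cdim (ii°), Db (III), Ebm (iv), Fm (v), Gb (VI), Ab (VII) — Bbm is indeed i.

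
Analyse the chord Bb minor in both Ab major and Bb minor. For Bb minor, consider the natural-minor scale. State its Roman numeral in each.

ii in Ab major; i in Bb minor

The scale of Ab major is Ab Bb C Db Eb F G; Bb is degree 2, and the triad built there (Bb-Db-F) is minor, so it is ii.
The scale of Bb minor (natural minor) is Bb C Db Eb F Gb Ab; Bb is degree 1, and the triad built there (Bb-Db-F) is minor, so it is i.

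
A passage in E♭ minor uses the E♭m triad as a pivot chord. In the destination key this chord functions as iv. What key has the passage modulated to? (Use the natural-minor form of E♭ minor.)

B♭ minor

The numeral iv denotes a minor triad on scale degree 4. With E♭ on degree 4, the tonic of the new key is B♭.
Degree 4 carries a minor triad in minor keys, so the destination is B♭ minor.
Check: the diatonic triads of B♭ minor (natural minor) are B♭m (i), Cdim (ii°), D♭ (III), E♭m (iv), Fm (v), G♭ (VI), A♭ (VII) — E♭m is indeed iv.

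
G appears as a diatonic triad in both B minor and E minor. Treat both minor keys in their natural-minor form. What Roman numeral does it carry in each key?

The scale of B minor (natural minor) is B C# D E F# G A; G is degree 6, and the triad built there (G-B-D) is major, so it is VI.
The scale of E minor (natural minor) is E F# G A B C D; G is degree 3, and the triad built there (G-B-D) is major, so it is III.

VI in B minor; III in E minor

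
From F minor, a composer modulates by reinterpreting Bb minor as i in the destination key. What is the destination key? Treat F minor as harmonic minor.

Bb minor

The numeral i denotes a minor triad on scale degree 1. With Bb on degree 1, the tonic of the new key is Bb.
Degree 1 carries a minor triad in minor keys, so the destination is Bb minor.
Check: the diatonic triads of Bb minor (natural minor) are Bbm (i), Cdim (ii°), Db (III), Ebm (iv), Fm (v), Gb (VI), Ab (VII) — Bb minor is indeed i.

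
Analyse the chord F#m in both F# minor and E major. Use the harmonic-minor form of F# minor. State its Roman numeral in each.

The scale of F# minor (harmonic minor) is F# G# A B C# D E#; F# is degree 1, and the triad built there (F#-A-C#) is minor, so it is i.
The scale of E major is E F# G# A B C# D#; F# is degree 2, and the triad built there (F#-A-C#) is minor, so it is ii.

i in F# minor; ii in E major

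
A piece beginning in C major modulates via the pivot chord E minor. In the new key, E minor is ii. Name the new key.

D major

The numeral ii denotes a minor triad on scale degree 2. With E on degree 2, the tonic of the new key is D.
Degree 2 carries a minor triad in major keys, so the destination is D major.
Check: the diatonic triads of D major are D (I), Em (ii), F#m (iii), G (IV), A (V), Bm (vi), C#dim (vii°) — E minor is indeed ii.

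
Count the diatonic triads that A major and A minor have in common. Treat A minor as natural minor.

0

Diatonic triads of A major: A major (I), B minor (ii), C# minor (iii), D major (IV), E major (V), F# minor (vi), G# diminished (vii°).
Diatonic triads of A minor (natural minor): A minor (i), B diminished (ii°), C major (III), D minor (iv), E minor (v), F major (VI), G major (VII).
No triad has the same root and quality in both keys.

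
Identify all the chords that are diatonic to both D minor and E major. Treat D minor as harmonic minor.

A

Triads in D minor (harmonic minor): Dm (i), Edim (ii°), Faug (III+), Gm (iv), A (V), Bb (VI), C#dim (vii°).
Triads in E major: E (I), F#m (ii), G#m (iii), A (IV), B (V), C#m (vi), D#dim (vii°).
Shared triads with their functions: A (V in D minor, IV in E major).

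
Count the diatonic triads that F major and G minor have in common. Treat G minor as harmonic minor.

1

Diatonic triads of F major: F (I), Gm (ii), Am (iii), B♭ (IV), C (V), Dm (vi), Edim (vii°).
Diatonic triads of G minor (harmonic minor): Gm (i), Adim (ii°), B♭aug (III+), Cm (iv), D (V), E♭ (VI), F♯dim (vii°).
Matching root and quality in both lists: Gm.
That gives 1 common triad.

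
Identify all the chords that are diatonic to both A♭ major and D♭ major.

Triads in A♭ major: A♭ (I), B♭m (ii), Cm (iii), D♭ (IV), E♭ (V), Fm (vi), Gdim (vii°).
Triads in D♭ major: D♭ (I), E♭m (ii), Fm (iii), G♭ (IV), A♭ (V), B♭m (vi), Cdim (vii°).
Shared triads with their functions: A♭ (I in A♭ major, V in D♭ major); B♭m (ii in A♭ major, vi in D♭ major); D♭ (IV in A♭ major, I in D♭ major); Fm (vi in A♭ major, iii in D♭ major).

A♭, B♭m, D♭, Fm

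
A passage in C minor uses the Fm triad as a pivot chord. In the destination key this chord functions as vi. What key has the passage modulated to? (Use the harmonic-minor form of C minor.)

A♭ major

The numeral vi denotes a minor triad on scale degree 6. With F on degree 6, the tonic of the new key is A♭.
Degree 6 carries a minor triad in major keys, so the destination is A♭ major.
Check: the diatonic triads of A♭ major are A♭ (I), B♭m (ii), Cm (iii), D♭ (IV), E♭ (V), Fm (vi), Gdim (vii°) — Fm is indeed vi.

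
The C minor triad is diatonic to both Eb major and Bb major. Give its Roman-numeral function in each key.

vi in Eb major; ii in Bb major

The scale of Eb major is Eb F G Ab Bb C D; C is degree 6, and the triad built there (C-Eb-G) is minor, so it is vi.
The scale of Bb major is Bb C D Eb F G A; C is degree 2, and the triad built there (C-Eb-G) is minor, so it is ii.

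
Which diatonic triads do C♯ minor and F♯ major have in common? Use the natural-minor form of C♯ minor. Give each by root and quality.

Triads in C♯ minor (natural minor): C♯m (i), D♯dim (ii°), E (III), F♯m (iv), G♯m (v), A (VI), B (VII).
Triads in F♯ major: F♯ (I), G♯m (ii), A♯m (iii), B (IV), C♯ (V), D♯m (vi), E♯dim (vii°).
Shared triads with their functions: G♯m (v in C♯ minor, ii in F♯ major); B (VII in C♯ minor, IV in F♯ major).

G♯m, B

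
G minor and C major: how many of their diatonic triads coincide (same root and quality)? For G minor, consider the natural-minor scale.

2

Diatonic triads of G minor (natural minor): G minor (i), A diminished (ii°), B♭ major (III), C minor (iv), D minor (v), E♭ major (VI), F major (VII).
Diatonic triads of C major: C major (I), D minor (ii), E minor (iii), F major (IV), G major (V), A minor (vi), B diminished (vii°).
Matching root and quality in both lists: D minor, F major.
That gives 2 common triads.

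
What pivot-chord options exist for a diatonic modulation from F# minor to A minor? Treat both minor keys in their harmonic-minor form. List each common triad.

G#dim

Triads in F# minor (harmonic minor): F#m (i), G#dim (ii°), Aaug (III+), Bm (iv), C# (V), D (VI), E#dim (vii°).
Triads in A minor (harmonic minor): Am (i), Bdim (ii°), Caug (III+), Dm (iv), E (V), F (VI), G#dim (vii°).
Shared triads with their functions: G#dim (ii° in F# minor, vii° in A minor).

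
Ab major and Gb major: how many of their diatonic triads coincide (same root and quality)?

Diatonic triads of Ab major: Ab (I), Bbm (ii), Cm (iii), Db (IV), Eb (V), Fm (vi), Gdim (vii°).
Diatonic triads of Gb major: Gb (I), Abm (ii), Bbm (iii), Cb (IV), Db (V), Ebm (vi), Fdim (vii°).
Matching root and quality in both lists: Bbm, Db.
That gives 2 common triads.

2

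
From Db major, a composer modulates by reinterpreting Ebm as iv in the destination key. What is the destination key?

The numeral iv denotes a minor triad on scale degree 4. With Eb on degree 4, the tonic of the new key is Bb.
Degree 4 carries a minor triad in minor keys, so the destination is Bb minor.
Check: the diatonic triads of Bb minor (natural minor) are Bbm (i), Cdim (ii°), Db (III), Ebm (iv), Fm (v), Gb (VI), Ab (VII) — Ebm is indeed iv.

Bb minor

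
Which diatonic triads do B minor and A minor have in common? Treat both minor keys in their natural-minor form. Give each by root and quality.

Em, G

Triads in B minor (natural minor): B minor (i), C♯ diminished (ii°), D major (III), E minor (iv), F♯ minor (v), G major (VI), A major (VII).
Triads in A minor (natural minor): A minor (i), B diminished (ii°), C major (III), D minor (iv), E minor (v), F major (VI), G major (VII).
Shared triads with their functions: E minor (iv in B minor, v in A minor); G major (VI in B minor, VII in A minor).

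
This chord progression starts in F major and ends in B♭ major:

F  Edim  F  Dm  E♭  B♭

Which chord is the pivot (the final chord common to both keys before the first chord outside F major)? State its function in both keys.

Dm — vi in F major, iii in B♭ major

Chords diatonic to F major: F, Gm, Am, B♭, C, Dm, Edim.
Reading the progression, the first chord not in that set is E♭, so the modulation leaves F major there.
The chord immediately before E♭ is Dm, which is diatonic to both keys: vi in F major and iii in B♭ major.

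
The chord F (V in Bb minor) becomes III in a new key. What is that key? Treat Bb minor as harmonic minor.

D minor

The numeral III denotes a major triad on scale degree 3. With F on degree 3, the tonic of the new key is D.
Degree 3 carries a major triad in natural-minor keys, so the destination is D minor.
Check: the diatonic triads of D minor (natural minor) are Dm (i), Edim (ii°), F (III), Gm (iv), Am (v), Bb (VI), C (VII) — F is indeed III.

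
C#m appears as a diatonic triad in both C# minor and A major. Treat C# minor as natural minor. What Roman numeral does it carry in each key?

i in C# minor; iii in A major

The scale of C# minor (natural minor) is C# D# E F# G# A B; C# is degree 1, and the triad built there (C#-E-G#) is minor, so it is i.
The scale of A major is A B C# D E F# G#; C# is degree 3, and the triad built there (C#-E-G#) is minor, so it is iii.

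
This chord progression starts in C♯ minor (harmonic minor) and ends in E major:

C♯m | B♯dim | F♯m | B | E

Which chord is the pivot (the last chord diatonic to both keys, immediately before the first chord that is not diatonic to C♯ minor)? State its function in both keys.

F♯m — iv in C♯ minor, ii in E major

Chords diatonic to C♯ minor: C♯m, D♯dim, Eaug, F♯m, G♯, A, B♯dim.
Reading the progression, the first chord not in that set is B, so the modulation leaves C♯ minor there.
The chord immediately before B is F♯m, which is diatonic to both keys: iv in C♯ minor and ii in E major.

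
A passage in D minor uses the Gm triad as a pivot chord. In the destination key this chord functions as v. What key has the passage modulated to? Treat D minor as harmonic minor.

C minor

The numeral v denotes a minor triad on scale degree 5. With G on degree 5, the tonic of the new key is C.
Degree 5 carries a minor triad in natural-minor keys, so the destination is C minor.
Check: the diatonic triads of C minor (natural minor) are Cm (i), Ddim (ii°), Eb (III), Fm (iv), Gm (v), Ab (VI), Bb (VII) — Gm is indeed v.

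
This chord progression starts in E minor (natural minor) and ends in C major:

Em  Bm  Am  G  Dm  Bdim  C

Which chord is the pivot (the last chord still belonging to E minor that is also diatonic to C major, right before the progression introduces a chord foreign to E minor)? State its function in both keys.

G — III in E minor, V in C major

Chords diatonic to E minor: Em, F♯dim, G, Am, Bm, C, D.
Reading the progression, the first chord not in that set is Dm, so the modulation leaves E minor there.
The chord immediately before Dm is G, which is diatonic to both keys: III in E minor and V in C major.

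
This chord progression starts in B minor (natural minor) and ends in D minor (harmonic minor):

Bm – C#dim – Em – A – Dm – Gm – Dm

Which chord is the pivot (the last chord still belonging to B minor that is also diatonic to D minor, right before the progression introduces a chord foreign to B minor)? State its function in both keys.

Chords diatonic to B minor: Bm, C#dim, D, Em, F#m, G, A.
Reading the progression, the first chord not in that set is Dm, so the modulation leaves B minor there.
The chord immediately before Dm is A, which is diatonic to both keys: VII in B minor and V in D minor.

A — VII in B minor, V in D minor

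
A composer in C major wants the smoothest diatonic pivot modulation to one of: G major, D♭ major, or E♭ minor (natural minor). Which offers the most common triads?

G major

Triads of C major: C major (I), D minor (ii), E minor (iii), F major (IV), G major (V), A minor (vi), B diminished (vii°).
G major shares 4: C, Em, G, Am.
D♭ major shares 0: none.
E♭ minor (natural minor) shares 0: none.
The most common triads (4) are shared with G major.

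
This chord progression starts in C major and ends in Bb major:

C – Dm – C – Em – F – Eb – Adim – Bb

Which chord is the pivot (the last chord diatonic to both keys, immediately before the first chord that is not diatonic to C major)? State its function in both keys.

Chords diatonic to C major: C, Dm, Em, F, G, Am, Bdim.
Reading the progression, the first chord not in that set is Eb, so the modulation leaves C major there.
The chord immediately before Eb is F, which is diatonic to both keys: IV in C major and V in Bb major.

F — IV in C major, V in Bb major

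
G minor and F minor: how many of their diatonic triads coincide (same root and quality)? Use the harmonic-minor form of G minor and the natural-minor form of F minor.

2

Diatonic triads of G minor (harmonic minor): G minor (i), A diminished (ii°), Bb augmented (III+), C minor (iv), D major (V), Eb major (VI), F# diminished (vii°).
Diatonic triads of F minor (natural minor): F minor (i), G diminished (ii°), Ab major (III), Bb minor (iv), C minor (v), Db major (VI), Eb major (VII).
Matching root and quality in both lists: C minor, Eb major.
That gives 2 common triads.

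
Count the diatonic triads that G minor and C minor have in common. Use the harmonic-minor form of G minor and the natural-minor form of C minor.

Diatonic triads of G minor (harmonic minor): G minor (i), A diminished (ii°), Bb augmented (III+), C minor (iv), D major (V), Eb major (VI), F# diminished (vii°).
Diatonic triads of C minor (natural minor): C minor (i), D diminished (ii°), Eb major (III), F minor (iv), G minor (v), Ab major (VI), Bb major (VII).
Matching root and quality in both lists: G minor, C minor, Eb major.
That gives 3 common triads.

3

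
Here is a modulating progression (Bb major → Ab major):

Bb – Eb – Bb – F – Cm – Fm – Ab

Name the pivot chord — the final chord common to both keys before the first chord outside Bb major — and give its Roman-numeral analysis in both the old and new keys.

Chords diatonic to Bb major: Bb, Cm, Dm, Eb, F, Gm, Adim.
Reading the progression, the first chord not in that set is Fm, so the modulation leaves Bb major there.
The chord immediately before Fm is Cm, which is diatonic to both keys: ii in Bb major and iii in Ab major.

Cm — ii in Bb major, iii in Ab major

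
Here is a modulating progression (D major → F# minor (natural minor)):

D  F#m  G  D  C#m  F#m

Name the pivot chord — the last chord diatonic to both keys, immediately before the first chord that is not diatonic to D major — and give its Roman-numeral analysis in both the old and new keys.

D — I in D major, VI in F# minor

Chords diatonic to D major: D, Em, F#m, G, A, Bm, C#dim.
Reading the progression, the first chord not in that set is C#m, so the modulation leaves D major there.
The chord immediately before C#m is D, which is diatonic to both keys: I in D major and VI in F# minor.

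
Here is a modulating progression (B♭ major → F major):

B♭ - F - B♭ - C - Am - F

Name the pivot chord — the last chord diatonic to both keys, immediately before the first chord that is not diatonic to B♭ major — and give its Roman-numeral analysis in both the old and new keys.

B♭ — I in B♭ major, IV in F major

Chords diatonic to B♭ major: B♭, Cm, Dm, E♭, F, Gm, Adim.
Reading the progression, the first chord not in that set is C, so the modulation leaves B♭ major there.
The chord immediately before C is B♭, which is diatonic to both keys: I in B♭ major and IV in F major.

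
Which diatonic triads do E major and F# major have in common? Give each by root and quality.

Triads in E major: E (I), F#m (ii), G#m (iii), A (IV), B (V), C#m (vi), D#dim (vii°).
Triads in F# major: F# (I), G#m (ii), A#m (iii), B (IV), C# (V), D#m (vi), E#dim (vii°).
Shared triads with their functions: G#m (iii in E major, ii in F# major); B (V in E major, IV in F# major).

G#m, B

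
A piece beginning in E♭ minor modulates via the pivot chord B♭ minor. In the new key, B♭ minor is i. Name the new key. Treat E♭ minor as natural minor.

B♭ minor

The numeral i denotes a minor triad on scale degree 1. With B♭ on degree 1, the tonic of the new key is B♭.
Degree 1 carries a minor triad in minor keys, so the destination is B♭ minor.
Check: the diatonic triads of B♭ minor (natural minor) are B♭m (i), Cdim (ii°), D♭ (III), E♭m (iv), Fm (v), G♭ (VI), A♭ (VII) — B♭ minor is indeed i.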